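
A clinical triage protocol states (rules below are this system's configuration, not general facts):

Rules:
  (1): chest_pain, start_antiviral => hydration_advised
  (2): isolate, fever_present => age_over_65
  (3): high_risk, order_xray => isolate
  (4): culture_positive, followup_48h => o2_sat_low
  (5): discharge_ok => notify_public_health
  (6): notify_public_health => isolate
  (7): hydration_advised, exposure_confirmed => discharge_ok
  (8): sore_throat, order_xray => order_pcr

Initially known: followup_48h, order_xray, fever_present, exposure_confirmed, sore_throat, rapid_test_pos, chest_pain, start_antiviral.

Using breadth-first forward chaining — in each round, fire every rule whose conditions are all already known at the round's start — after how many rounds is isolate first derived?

4

Round 1: (1) [chest_pain, start_antiviral => hydration_advised]; (8) [sore_throat, order_xray => order_pcr]. New: hydration_advised, order_pcr.
Round 2: (7) [hydration_advised, exposure_confirmed => discharge_ok]. New: discharge_ok.
Round 3: (5) [discharge_ok => notify_public_health]. New: notify_public_health.
Round 4: (6) [notify_public_health => isolate]. New: isolate.
isolate first appears in round 4.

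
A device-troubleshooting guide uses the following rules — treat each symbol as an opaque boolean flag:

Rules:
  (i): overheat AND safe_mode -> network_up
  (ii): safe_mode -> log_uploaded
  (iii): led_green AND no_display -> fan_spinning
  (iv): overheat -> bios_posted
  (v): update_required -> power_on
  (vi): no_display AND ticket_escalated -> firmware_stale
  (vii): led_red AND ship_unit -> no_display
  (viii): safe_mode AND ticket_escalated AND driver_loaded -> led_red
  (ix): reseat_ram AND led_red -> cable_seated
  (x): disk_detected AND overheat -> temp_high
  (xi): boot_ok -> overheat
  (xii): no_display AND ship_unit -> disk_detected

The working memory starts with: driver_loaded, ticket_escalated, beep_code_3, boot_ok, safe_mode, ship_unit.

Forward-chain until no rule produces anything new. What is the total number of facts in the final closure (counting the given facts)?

Round 1: (ii) [safe_mode -> log_uploaded]; (viii) [safe_mode AND ticket_escalated AND driver_loaded -> led_red]; (xi) [boot_ok -> overheat]. Adds log_uploaded, led_red, overheat.
Round 2: (i) [overheat AND safe_mode -> network_up]; (iv) [overheat -> bios_posted]; (vii) [led_red AND ship_unit -> no_display]. Adds network_up, bios_posted, no_display.
Round 3: (vi) [no_display AND ticket_escalated -> firmware_stale]; (xii) [no_display AND ship_unit -> disk_detected]. Adds firmware_stale, disk_detected.
Round 4: (x) [disk_detected AND overheat -> temp_high]. Adds temp_high.
Closure: {beep_code_3, bios_posted, boot_ok, disk_detected, driver_loaded, firmware_stale, led_red, log_uploaded, network_up, no_display, overheat, safe_mode, ship_unit, temp_high, ticket_escalated} — 15 facts.

15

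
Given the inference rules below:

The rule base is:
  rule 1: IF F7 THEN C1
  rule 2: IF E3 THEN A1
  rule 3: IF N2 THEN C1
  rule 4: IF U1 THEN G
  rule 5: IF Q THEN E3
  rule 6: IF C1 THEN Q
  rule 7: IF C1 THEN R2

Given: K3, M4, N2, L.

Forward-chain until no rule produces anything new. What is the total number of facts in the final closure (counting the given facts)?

[1] rule 3 [IF N2 THEN C1]. ⇒ new: C1.
[2] rule 6 [IF C1 THEN Q]; rule 7 [IF C1 THEN R2]. ⇒ new: Q, R2.
[3] rule 5 [IF Q THEN E3]. ⇒ new: E3.
[4] rule 2 [IF E3 THEN A1]. ⇒ new: A1.
Closure: {A1, C1, E3, K3, L, M4, N2, Q, R2} — 9 facts.

9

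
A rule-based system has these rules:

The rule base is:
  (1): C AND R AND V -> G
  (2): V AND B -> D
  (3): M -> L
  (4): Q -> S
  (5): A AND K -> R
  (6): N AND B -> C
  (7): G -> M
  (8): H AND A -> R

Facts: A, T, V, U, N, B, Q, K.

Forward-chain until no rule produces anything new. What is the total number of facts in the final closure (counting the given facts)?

15

[1] (2) [V AND B -> D]; (4) [Q -> S]; (5) [A AND K -> R]; (6) [N AND B -> C]. ⇒ new: D, S, R, C.
[2] (1) [C AND R AND V -> G]. ⇒ new: G.
[3] (7) [G -> M]. ⇒ new: M.
[4] (3) [M -> L]. ⇒ new: L.
Closure: {A, B, C, D, G, K, L, M, N, Q, R, S, T, U, V} — 15 facts.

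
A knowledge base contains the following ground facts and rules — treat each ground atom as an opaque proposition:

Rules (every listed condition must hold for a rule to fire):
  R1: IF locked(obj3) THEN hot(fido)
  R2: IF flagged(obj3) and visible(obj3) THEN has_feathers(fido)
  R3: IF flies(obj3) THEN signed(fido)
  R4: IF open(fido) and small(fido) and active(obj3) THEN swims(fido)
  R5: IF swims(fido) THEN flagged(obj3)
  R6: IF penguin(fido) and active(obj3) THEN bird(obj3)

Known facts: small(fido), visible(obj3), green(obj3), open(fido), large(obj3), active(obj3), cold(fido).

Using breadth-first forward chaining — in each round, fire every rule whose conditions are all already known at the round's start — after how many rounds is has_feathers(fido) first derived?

Round 1: R4 [IF open(fido) and small(fido) and active(obj3) THEN swims(fido)]. Adds swims(fido).
Round 2: R5 [IF swims(fido) THEN flagged(obj3)]. Adds flagged(obj3).
Round 3: R2 [IF flagged(obj3) and visible(obj3) THEN has_feathers(fido)]. Adds has_feathers(fido).
has_feathers(fido) first appears in round 3.

3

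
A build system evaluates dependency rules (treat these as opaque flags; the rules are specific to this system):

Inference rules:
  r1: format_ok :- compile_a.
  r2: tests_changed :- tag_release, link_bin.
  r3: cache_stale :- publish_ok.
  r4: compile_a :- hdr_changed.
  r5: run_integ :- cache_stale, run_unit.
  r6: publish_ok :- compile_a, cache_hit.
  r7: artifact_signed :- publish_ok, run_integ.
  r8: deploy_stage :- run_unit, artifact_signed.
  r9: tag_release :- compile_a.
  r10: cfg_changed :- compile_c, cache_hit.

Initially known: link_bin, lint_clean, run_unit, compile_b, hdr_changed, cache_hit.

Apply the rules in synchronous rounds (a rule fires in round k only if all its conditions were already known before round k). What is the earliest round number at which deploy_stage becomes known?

6

Round 1 — r4, derive compile_a.
Round 2 — r1, r6, r9, derive format_ok, publish_ok, tag_release.
Round 3 — r2, r3, derive tests_changed, cache_stale.
Round 4 — r5, derive run_integ.
Round 5 — r7, derive artifact_signed.
Round 6 — r8, derive deploy_stage.
deploy_stage first appears in round 6.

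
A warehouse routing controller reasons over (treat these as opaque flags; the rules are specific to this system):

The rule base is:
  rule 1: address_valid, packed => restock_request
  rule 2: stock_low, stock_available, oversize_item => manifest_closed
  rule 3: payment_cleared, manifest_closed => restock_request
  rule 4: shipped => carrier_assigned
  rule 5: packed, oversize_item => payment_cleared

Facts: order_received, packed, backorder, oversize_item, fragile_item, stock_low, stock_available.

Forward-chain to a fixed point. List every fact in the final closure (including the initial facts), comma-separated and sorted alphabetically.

backorder, fragile_item, manifest_closed, order_received, oversize_item, packed, payment_cleared, restock_request, stock_available, stock_low

Round 1: rule 2 [stock_low, stock_available, oversize_item => manifest_closed]; rule 5 [packed, oversize_item => payment_cleared]. Adds manifest_closed, payment_cleared.
Round 2: rule 3 [payment_cleared, manifest_closed => restock_request]. Adds restock_request.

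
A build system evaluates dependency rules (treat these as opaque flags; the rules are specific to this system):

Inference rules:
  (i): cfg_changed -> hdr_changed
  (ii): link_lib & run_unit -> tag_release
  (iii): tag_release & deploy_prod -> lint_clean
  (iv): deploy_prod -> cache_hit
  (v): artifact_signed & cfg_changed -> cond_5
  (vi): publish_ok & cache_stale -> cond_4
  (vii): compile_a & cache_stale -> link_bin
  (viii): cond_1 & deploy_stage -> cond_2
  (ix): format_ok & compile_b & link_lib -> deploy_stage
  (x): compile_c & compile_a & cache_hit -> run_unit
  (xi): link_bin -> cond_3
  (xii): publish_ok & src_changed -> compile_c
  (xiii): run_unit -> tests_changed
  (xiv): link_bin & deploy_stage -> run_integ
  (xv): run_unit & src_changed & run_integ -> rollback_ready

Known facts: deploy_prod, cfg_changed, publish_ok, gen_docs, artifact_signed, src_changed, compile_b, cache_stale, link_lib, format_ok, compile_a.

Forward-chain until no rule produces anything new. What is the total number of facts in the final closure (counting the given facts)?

Round 1: (i) [cfg_changed -> hdr_changed]; (iv) [deploy_prod -> cache_hit]; (v) [artifact_signed & cfg_changed -> cond_5]; (vi) [publish_ok & cache_stale -> cond_4]; (vii) [compile_a & cache_stale -> link_bin]; (ix) [format_ok & compile_b & link_lib -> deploy_stage]; (xii) [publish_ok & src_changed -> compile_c]. Adds hdr_changed, cache_hit, cond_5, cond_4, link_bin, deploy_stage, compile_c.
Round 2: (x) [compile_c & compile_a & cache_hit -> run_unit]; (xi) [link_bin -> cond_3]; (xiv) [link_bin & deploy_stage -> run_integ]. Adds run_unit, cond_3, run_integ.
Round 3: (ii) [link_lib & run_unit -> tag_release]; (xiii) [run_unit -> tests_changed]; (xv) [run_unit & src_changed & run_integ -> rollback_ready]. Adds tag_release, tests_changed, rollback_ready.
Round 4: (iii) [tag_release & deploy_prod -> lint_clean]. Adds lint_clean.
Closure: {artifact_signed, cache_hit, cache_stale, cfg_changed, compile_a, compile_b, compile_c, cond_3, cond_4, cond_5, deploy_prod, deploy_stage, format_ok, gen_docs, hdr_changed, link_bin, link_lib, lint_clean, publish_ok, rollback_ready, run_integ, run_unit, src_changed, tag_release, tests_changed} — 25 facts.

25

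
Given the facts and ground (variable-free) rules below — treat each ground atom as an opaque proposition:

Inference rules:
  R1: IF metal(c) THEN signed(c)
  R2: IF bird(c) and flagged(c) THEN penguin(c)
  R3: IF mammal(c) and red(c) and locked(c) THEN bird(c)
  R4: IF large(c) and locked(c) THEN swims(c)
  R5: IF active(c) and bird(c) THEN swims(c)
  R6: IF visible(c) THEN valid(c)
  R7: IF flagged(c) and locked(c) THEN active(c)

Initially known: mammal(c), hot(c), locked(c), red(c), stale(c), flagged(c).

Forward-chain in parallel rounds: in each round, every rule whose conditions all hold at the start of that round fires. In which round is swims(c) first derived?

Round 1 — R3, R7, derive bird(c), active(c).
Round 2 — R2, R5, derive penguin(c), swims(c).
swims(c) first appears in round 2.

2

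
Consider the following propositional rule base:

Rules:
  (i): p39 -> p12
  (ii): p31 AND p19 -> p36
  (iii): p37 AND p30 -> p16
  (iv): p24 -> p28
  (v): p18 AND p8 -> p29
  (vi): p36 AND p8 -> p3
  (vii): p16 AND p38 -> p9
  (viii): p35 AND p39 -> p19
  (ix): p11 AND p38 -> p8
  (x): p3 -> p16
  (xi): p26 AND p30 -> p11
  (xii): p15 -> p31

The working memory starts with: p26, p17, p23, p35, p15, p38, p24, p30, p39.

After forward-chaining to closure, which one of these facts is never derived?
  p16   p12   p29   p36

[1] (i) [p39 -> p12]; (iv) [p24 -> p28]; (viii) [p35 AND p39 -> p19]; (xi) [p26 AND p30 -> p11]; (xii) [p15 -> p31]. ⇒ new: p12, p28, p19, p11, p31.
[2] (ii) [p31 AND p19 -> p36]; (ix) [p11 AND p38 -> p8]. ⇒ new: p36, p8.
[3] (vi) [p36 AND p8 -> p3]. ⇒ new: p3.
[4] (x) [p3 -> p16]. ⇒ new: p16.
[5] (vii) [p16 AND p38 -> p9]. ⇒ new: p9.
Derived: p12 (round 1), p16 (round 4), p36 (round 2). p29 never appears in any round.

p29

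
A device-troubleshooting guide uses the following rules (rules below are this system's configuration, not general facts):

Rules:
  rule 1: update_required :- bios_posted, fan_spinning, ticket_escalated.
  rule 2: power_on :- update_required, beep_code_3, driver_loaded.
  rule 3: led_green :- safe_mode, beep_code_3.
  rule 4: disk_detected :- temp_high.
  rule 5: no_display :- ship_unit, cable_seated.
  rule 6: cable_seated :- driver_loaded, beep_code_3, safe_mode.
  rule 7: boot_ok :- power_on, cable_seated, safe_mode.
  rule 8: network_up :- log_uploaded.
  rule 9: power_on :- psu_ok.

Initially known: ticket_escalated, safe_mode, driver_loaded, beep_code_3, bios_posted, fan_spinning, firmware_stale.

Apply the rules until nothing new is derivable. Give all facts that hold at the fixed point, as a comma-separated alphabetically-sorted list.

Round 1 — rule 1, rule 3, rule 6, derive update_required, led_green, cable_seated.
Round 2 — rule 2, derive power_on.
Round 3 — rule 7, derive boot_ok.

beep_code_3, bios_posted, boot_ok, cable_seated, driver_loaded, fan_spinning, firmware_stale, led_green, power_on, safe_mode, ticket_escalated, update_required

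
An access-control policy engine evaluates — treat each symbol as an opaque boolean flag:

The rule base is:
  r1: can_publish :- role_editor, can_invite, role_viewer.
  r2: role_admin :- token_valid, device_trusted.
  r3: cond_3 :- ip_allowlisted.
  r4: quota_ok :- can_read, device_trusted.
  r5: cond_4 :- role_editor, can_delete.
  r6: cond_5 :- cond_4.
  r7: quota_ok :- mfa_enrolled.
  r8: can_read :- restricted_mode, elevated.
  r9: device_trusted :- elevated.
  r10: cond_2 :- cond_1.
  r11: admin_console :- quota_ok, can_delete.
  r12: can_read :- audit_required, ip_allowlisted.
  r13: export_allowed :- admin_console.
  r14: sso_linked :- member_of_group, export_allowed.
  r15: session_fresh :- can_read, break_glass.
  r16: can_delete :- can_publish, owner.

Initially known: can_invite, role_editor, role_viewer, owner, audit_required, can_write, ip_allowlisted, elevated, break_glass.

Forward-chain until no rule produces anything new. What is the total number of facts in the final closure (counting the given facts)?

20

Round 1: r1 [can_publish :- role_editor, can_invite, role_viewer.]; r3 [cond_3 :- ip_allowlisted.]; r9 [device_trusted :- elevated.]; r12 [can_read :- audit_required, ip_allowlisted.]. Adds can_publish, cond_3, device_trusted, can_read.
Round 2: r4 [quota_ok :- can_read, device_trusted.]; r15 [session_fresh :- can_read, break_glass.]; r16 [can_delete :- can_publish, owner.]. Adds quota_ok, session_fresh, can_delete.
Round 3: r5 [cond_4 :- role_editor, can_delete.]; r11 [admin_console :- quota_ok, can_delete.]. Adds cond_4, admin_console.
Round 4: r6 [cond_5 :- cond_4.]; r13 [export_allowed :- admin_console.]. Adds cond_5, export_allowed.
Closure: {admin_console, audit_required, break_glass, can_delete, can_invite, can_publish, can_read, can_write, cond_3, cond_4, cond_5, device_trusted, elevated, export_allowed, ip_allowlisted, owner, quota_ok, role_editor, role_viewer, session_fresh} — 20 facts.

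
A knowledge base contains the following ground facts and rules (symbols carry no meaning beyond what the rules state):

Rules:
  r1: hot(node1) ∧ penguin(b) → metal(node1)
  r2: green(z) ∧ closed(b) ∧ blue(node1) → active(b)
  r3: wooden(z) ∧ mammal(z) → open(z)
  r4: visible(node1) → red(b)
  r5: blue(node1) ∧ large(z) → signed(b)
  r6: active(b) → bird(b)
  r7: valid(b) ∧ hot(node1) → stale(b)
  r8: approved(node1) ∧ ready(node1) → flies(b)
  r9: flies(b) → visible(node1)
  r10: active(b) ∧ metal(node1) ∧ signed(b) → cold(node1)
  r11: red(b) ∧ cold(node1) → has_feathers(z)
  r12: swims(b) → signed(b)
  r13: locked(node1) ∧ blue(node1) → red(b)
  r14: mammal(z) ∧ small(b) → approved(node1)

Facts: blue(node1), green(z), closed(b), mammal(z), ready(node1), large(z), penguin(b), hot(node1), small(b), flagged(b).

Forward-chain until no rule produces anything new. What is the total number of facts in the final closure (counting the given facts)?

20

Round 1: r1 [hot(node1) ∧ penguin(b) → metal(node1)]; r2 [green(z) ∧ closed(b) ∧ blue(node1) → active(b)]; r5 [blue(node1) ∧ large(z) → signed(b)]; r14 [mammal(z) ∧ small(b) → approved(node1)]. New: metal(node1), active(b), signed(b), approved(node1).
Round 2: r6 [active(b) → bird(b)]; r8 [approved(node1) ∧ ready(node1) → flies(b)]; r10 [active(b) ∧ metal(node1) ∧ signed(b) → cold(node1)]. New: bird(b), flies(b), cold(node1).
Round 3: r9 [flies(b) → visible(node1)]. New: visible(node1).
Round 4: r4 [visible(node1) → red(b)]. New: red(b).
Round 5: r11 [red(b) ∧ cold(node1) → has_feathers(z)]. New: has_feathers(z).
Closure: {active(b), approved(node1), bird(b), blue(node1), closed(b), cold(node1), flagged(b), flies(b), green(z), has_feathers(z), hot(node1), large(z), mammal(z), metal(node1), penguin(b), ready(node1), red(b), signed(b), small(b), visible(node1)} — 20 facts.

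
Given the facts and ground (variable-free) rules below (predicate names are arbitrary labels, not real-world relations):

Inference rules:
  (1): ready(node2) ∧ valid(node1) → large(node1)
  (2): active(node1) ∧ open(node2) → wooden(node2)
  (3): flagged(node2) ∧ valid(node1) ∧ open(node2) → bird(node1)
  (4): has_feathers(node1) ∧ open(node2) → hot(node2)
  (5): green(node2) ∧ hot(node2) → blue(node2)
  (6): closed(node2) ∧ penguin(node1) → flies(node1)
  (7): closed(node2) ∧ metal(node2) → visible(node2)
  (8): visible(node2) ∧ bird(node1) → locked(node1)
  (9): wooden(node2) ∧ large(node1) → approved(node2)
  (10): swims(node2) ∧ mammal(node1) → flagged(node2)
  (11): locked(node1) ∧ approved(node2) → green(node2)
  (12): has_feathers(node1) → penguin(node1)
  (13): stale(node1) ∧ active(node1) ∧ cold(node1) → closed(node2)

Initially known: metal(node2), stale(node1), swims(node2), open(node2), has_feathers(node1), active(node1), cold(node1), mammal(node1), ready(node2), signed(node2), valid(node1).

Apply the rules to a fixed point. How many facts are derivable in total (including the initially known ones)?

Round 1 fires (1), (2), (4), (10), (12), (13), giving large(node1), wooden(node2), hot(node2), flagged(node2), penguin(node1), closed(node2).
Round 2 fires (3), (6), (7), (9), giving bird(node1), flies(node1), visible(node2), approved(node2).
Round 3 fires (8), giving locked(node1).
Round 4 fires (11), giving green(node2).
Round 5 fires (5), giving blue(node2).
Closure: {active(node1), approved(node2), bird(node1), blue(node2), closed(node2), cold(node1), flagged(node2), flies(node1), green(node2), has_feathers(node1), hot(node2), large(node1), locked(node1), mammal(node1), metal(node2), open(node2), penguin(node1), ready(node2), signed(node2), stale(node1), swims(node2), valid(node1), visible(node2), wooden(node2)} — 24 facts.

24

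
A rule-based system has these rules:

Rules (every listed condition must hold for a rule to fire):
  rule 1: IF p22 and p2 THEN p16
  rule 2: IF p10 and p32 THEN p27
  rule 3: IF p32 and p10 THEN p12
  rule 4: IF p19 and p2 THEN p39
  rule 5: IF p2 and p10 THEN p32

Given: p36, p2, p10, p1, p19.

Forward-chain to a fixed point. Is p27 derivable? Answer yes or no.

yes

Round 1: rule 4 [IF p19 and p2 THEN p39]; rule 5 [IF p2 and p10 THEN p32]. New: p39, p32.
Round 2: rule 2 [IF p10 and p32 THEN p27]; rule 3 [IF p32 and p10 THEN p12]. New: p27, p12.
p27 appears in round 2, so it is derivable.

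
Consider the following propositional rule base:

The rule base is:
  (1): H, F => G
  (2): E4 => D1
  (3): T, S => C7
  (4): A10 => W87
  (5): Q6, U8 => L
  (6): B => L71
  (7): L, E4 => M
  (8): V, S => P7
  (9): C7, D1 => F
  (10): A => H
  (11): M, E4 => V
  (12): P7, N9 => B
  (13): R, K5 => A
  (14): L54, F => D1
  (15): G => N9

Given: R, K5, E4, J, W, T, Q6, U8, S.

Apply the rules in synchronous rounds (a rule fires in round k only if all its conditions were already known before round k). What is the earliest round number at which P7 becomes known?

[1] (2) [E4 => D1]; (3) [T, S => C7]; (5) [Q6, U8 => L]; (13) [R, K5 => A]. ⇒ new: D1, C7, L, A.
[2] (7) [L, E4 => M]; (9) [C7, D1 => F]; (10) [A => H]. ⇒ new: M, F, H.
[3] (1) [H, F => G]; (11) [M, E4 => V]. ⇒ new: G, V.
[4] (8) [V, S => P7]; (15) [G => N9]. ⇒ new: P7, N9.
P7 first appears in round 4.

4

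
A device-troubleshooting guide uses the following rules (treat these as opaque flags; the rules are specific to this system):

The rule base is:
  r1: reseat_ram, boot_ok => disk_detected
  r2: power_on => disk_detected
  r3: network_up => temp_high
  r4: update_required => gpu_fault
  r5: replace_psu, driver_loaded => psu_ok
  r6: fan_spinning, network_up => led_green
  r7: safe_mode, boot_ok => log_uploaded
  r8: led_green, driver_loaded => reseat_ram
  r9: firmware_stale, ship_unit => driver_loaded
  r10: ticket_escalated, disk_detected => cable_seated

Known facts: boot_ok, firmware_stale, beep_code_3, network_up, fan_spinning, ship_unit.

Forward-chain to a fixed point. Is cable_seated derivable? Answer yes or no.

Round 1: r3 [network_up => temp_high]; r6 [fan_spinning, network_up => led_green]; r9 [firmware_stale, ship_unit => driver_loaded]. Adds temp_high, led_green, driver_loaded.
Round 2: r8 [led_green, driver_loaded => reseat_ram]. Adds reseat_ram.
Round 3: r1 [reseat_ram, boot_ok => disk_detected]. Adds disk_detected.
Fixed point reached. cable_seated is concluded only by r10; r10 needs ticket_escalated (never derived).

no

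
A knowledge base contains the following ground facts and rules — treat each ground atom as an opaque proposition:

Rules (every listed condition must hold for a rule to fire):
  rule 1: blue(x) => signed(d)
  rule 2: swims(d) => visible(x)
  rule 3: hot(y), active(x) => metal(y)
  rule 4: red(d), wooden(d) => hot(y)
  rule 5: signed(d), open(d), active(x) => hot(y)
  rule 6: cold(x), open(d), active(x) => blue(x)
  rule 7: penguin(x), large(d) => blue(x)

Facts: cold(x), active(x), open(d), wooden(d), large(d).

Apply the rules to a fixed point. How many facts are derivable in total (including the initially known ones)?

9

Round 1 fires rule 6, giving blue(x).
Round 2 fires rule 1, giving signed(d).
Round 3 fires rule 5, giving hot(y).
Round 4 fires rule 3, giving metal(y).
Closure: {active(x), blue(x), cold(x), hot(y), large(d), metal(y), open(d), signed(d), wooden(d)} — 9 facts.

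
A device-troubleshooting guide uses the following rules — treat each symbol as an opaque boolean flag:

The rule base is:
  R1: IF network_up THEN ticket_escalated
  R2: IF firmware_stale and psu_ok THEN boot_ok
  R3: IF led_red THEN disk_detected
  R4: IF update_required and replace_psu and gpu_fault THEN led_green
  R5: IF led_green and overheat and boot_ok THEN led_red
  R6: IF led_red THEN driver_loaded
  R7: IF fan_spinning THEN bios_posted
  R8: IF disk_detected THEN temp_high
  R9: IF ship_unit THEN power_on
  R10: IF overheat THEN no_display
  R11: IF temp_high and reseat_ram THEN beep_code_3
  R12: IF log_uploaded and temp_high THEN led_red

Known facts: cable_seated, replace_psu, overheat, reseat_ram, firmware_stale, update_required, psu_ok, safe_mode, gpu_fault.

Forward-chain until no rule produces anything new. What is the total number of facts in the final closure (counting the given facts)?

Round 1 — R2, R4, R10, derive boot_ok, led_green, no_display.
Round 2 — R5, derive led_red.
Round 3 — R3, R6, derive disk_detected, driver_loaded.
Round 4 — R8, derive temp_high.
Round 5 — R11, derive beep_code_3.
Closure: {beep_code_3, boot_ok, cable_seated, disk_detected, driver_loaded, firmware_stale, gpu_fault, led_green, led_red, no_display, overheat, psu_ok, replace_psu, reseat_ram, safe_mode, temp_high, update_required} — 17 facts.

17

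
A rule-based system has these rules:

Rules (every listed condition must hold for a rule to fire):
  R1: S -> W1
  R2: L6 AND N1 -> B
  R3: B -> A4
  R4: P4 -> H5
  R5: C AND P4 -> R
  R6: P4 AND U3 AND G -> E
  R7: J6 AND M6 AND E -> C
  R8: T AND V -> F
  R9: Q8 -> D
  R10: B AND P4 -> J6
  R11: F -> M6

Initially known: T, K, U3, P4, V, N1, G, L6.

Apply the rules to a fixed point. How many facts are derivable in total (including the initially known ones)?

Round 1: R2 [L6 AND N1 -> B]; R4 [P4 -> H5]; R6 [P4 AND U3 AND G -> E]; R8 [T AND V -> F]. New: B, H5, E, F.
Round 2: R3 [B -> A4]; R10 [B AND P4 -> J6]; R11 [F -> M6]. New: A4, J6, M6.
Round 3: R7 [J6 AND M6 AND E -> C]. New: C.
Round 4: R5 [C AND P4 -> R]. New: R.
Closure: {A4, B, C, E, F, G, H5, J6, K, L6, M6, N1, P4, R, T, U3, V} — 17 facts.

17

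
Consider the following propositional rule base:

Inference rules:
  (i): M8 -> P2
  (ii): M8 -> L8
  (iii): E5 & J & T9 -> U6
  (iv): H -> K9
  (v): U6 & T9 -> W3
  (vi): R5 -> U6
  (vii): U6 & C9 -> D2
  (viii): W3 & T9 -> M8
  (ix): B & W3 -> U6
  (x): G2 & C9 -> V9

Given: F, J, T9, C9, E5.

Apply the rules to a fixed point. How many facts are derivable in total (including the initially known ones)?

Round 1: (iii) [E5 & J & T9 -> U6]. New: U6.
Round 2: (v) [U6 & T9 -> W3]; (vii) [U6 & C9 -> D2]. New: W3, D2.
Round 3: (viii) [W3 & T9 -> M8]. New: M8.
Round 4: (i) [M8 -> P2]; (ii) [M8 -> L8]. New: P2, L8.
Closure: {C9, D2, E5, F, J, L8, M8, P2, T9, U6, W3} — 11 facts.

11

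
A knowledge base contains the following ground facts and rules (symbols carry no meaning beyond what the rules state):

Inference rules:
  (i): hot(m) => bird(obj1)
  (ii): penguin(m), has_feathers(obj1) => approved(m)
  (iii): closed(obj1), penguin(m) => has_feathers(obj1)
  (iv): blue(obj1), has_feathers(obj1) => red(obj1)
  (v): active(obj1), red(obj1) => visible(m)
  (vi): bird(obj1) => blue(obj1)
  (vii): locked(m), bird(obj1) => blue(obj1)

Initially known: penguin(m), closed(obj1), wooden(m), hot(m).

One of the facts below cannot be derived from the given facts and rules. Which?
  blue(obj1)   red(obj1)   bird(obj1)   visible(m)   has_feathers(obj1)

Round 1: (i) [hot(m) => bird(obj1)]; (iii) [closed(obj1), penguin(m) => has_feathers(obj1)]. New: bird(obj1), has_feathers(obj1).
Round 2: (ii) [penguin(m), has_feathers(obj1) => approved(m)]; (vi) [bird(obj1) => blue(obj1)]. New: approved(m), blue(obj1).
Round 3: (iv) [blue(obj1), has_feathers(obj1) => red(obj1)]. New: red(obj1).
Derived: bird(obj1) (round 1), red(obj1) (round 3), blue(obj1) (round 2), has_feathers(obj1) (round 1). visible(m) never appears in any round.

visible(m)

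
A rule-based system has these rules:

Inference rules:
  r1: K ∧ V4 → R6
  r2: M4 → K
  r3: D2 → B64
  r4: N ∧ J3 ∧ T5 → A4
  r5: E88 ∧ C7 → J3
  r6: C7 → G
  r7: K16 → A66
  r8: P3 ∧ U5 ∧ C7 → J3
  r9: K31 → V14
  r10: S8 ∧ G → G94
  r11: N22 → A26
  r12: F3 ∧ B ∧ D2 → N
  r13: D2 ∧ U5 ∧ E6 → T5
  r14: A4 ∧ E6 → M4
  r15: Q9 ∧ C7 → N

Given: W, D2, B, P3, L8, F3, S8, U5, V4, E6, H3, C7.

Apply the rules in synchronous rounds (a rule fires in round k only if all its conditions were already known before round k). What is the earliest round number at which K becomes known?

Round 1: r3 [D2 → B64]; r6 [C7 → G]; r8 [P3 ∧ U5 ∧ C7 → J3]; r12 [F3 ∧ B ∧ D2 → N]; r13 [D2 ∧ U5 ∧ E6 → T5]. Adds B64, G, J3, N, T5.
Round 2: r4 [N ∧ J3 ∧ T5 → A4]; r10 [S8 ∧ G → G94]. Adds A4, G94.
Round 3: r14 [A4 ∧ E6 → M4]. Adds M4.
Round 4: r2 [M4 → K]. Adds K.
K first appears in round 4.

4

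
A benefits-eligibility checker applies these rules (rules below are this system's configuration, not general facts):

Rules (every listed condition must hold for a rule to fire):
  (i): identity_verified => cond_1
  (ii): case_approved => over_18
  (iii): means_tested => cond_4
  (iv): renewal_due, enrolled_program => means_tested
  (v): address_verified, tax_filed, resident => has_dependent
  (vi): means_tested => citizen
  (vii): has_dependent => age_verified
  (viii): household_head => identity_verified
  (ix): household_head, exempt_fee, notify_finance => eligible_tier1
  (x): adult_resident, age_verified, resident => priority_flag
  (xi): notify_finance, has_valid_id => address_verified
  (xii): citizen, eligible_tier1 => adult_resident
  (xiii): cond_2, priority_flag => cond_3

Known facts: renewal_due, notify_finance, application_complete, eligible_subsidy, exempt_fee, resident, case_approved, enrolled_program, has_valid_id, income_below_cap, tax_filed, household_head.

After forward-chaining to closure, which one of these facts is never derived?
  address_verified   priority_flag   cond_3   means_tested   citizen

cond_3

Round 1 fires (ii), (iv), (viii), (ix), (xi), giving over_18, means_tested, identity_verified, eligible_tier1, address_verified.
Round 2 fires (i), (iii), (v), (vi), giving cond_1, cond_4, has_dependent, citizen.
Round 3 fires (vii), (xii), giving age_verified, adult_resident.
Round 4 fires (x), giving priority_flag.
Derived: citizen (round 2), means_tested (round 1), priority_flag (round 4), address_verified (round 1). cond_3 never appears in any round.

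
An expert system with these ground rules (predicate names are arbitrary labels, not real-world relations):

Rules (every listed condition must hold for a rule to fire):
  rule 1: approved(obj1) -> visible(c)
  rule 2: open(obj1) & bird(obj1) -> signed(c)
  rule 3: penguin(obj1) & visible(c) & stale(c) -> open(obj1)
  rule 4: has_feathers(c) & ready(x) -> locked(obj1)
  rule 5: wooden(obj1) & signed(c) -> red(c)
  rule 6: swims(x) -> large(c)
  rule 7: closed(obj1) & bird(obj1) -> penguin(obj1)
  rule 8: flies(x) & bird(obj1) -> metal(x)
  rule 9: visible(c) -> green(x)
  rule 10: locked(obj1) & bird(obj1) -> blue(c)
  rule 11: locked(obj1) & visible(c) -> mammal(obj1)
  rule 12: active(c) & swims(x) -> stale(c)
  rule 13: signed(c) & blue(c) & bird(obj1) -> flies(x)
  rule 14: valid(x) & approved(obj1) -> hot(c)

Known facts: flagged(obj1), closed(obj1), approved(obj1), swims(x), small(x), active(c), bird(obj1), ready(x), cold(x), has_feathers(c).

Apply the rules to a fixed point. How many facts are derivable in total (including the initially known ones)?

[1] rule 1 [approved(obj1) -> visible(c)]; rule 4 [has_feathers(c) & ready(x) -> locked(obj1)]; rule 6 [swims(x) -> large(c)]; rule 7 [closed(obj1) & bird(obj1) -> penguin(obj1)]; rule 12 [active(c) & swims(x) -> stale(c)]. ⇒ new: visible(c), locked(obj1), large(c), penguin(obj1), stale(c).
[2] rule 3 [penguin(obj1) & visible(c) & stale(c) -> open(obj1)]; rule 9 [visible(c) -> green(x)]; rule 10 [locked(obj1) & bird(obj1) -> blue(c)]; rule 11 [locked(obj1) & visible(c) -> mammal(obj1)]. ⇒ new: open(obj1), green(x), blue(c), mammal(obj1).
[3] rule 2 [open(obj1) & bird(obj1) -> signed(c)]. ⇒ new: signed(c).
[4] rule 13 [signed(c) & blue(c) & bird(obj1) -> flies(x)]. ⇒ new: flies(x).
[5] rule 8 [flies(x) & bird(obj1) -> metal(x)]. ⇒ new: metal(x).
Closure: {active(c), approved(obj1), bird(obj1), blue(c), closed(obj1), cold(x), flagged(obj1), flies(x), green(x), has_feathers(c), large(c), locked(obj1), mammal(obj1), metal(x), open(obj1), penguin(obj1), ready(x), signed(c), small(x), stale(c), swims(x), visible(c)} — 22 facts.

22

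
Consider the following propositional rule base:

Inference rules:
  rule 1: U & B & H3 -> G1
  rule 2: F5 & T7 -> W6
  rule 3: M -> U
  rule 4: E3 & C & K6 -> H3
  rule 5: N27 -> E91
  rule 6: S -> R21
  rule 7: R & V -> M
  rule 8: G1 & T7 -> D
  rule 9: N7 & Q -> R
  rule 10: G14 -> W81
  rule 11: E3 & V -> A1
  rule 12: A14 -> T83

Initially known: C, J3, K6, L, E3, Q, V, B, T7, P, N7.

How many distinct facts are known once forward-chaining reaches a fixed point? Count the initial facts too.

Round 1 fires rule 4, rule 9, rule 11, giving H3, R, A1.
Round 2 fires rule 7, giving M.
Round 3 fires rule 3, giving U.
Round 4 fires rule 1, giving G1.
Round 5 fires rule 8, giving D.
Closure: {A1, B, C, D, E3, G1, H3, J3, K6, L, M, N7, P, Q, R, T7, U, V} — 18 facts.

18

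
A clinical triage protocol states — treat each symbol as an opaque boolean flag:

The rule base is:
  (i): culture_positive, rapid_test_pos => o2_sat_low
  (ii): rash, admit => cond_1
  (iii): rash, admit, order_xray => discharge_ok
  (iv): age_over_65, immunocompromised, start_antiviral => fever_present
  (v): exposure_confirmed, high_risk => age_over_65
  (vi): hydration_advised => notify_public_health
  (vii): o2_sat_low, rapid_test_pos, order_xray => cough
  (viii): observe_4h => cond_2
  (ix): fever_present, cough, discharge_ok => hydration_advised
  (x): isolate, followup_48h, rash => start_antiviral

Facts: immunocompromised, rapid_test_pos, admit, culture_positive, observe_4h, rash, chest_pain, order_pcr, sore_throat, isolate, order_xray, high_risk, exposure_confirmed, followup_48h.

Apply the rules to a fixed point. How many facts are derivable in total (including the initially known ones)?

24

Round 1 fires (i), (ii), (iii), (v), (viii), (x), giving o2_sat_low, cond_1, discharge_ok, age_over_65, cond_2, start_antiviral.
Round 2 fires (iv), (vii), giving fever_present, cough.
Round 3 fires (ix), giving hydration_advised.
Round 4 fires (vi), giving notify_public_health.
Closure: {admit, age_over_65, chest_pain, cond_1, cond_2, cough, culture_positive, discharge_ok, exposure_confirmed, fever_present, followup_48h, high_risk, hydration_advised, immunocompromised, isolate, notify_public_health, o2_sat_low, observe_4h, order_pcr, order_xray, rapid_test_pos, rash, sore_throat, start_antiviral} — 24 facts.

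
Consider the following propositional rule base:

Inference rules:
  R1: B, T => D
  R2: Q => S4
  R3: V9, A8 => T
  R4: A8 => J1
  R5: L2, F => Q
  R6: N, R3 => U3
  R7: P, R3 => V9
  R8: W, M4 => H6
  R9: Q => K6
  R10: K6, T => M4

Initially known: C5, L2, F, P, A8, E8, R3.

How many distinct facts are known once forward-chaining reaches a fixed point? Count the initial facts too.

Round 1: R4 [A8 => J1]; R5 [L2, F => Q]; R7 [P, R3 => V9]. Adds J1, Q, V9.
Round 2: R2 [Q => S4]; R3 [V9, A8 => T]; R9 [Q => K6]. Adds S4, T, K6.
Round 3: R10 [K6, T => M4]. Adds M4.
Closure: {A8, C5, E8, F, J1, K6, L2, M4, P, Q, R3, S4, T, V9} — 14 facts.

14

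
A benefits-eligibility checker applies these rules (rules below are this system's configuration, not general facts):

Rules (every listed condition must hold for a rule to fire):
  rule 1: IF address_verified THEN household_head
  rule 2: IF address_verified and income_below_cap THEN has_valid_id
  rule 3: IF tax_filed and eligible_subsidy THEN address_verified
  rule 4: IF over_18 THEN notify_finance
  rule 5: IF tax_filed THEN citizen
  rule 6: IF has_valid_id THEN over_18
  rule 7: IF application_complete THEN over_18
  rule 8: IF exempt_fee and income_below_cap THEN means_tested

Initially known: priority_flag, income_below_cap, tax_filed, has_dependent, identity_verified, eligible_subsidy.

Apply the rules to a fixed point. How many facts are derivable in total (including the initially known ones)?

12

Round 1 fires rule 3, rule 5, giving address_verified, citizen.
Round 2 fires rule 1, rule 2, giving household_head, has_valid_id.
Round 3 fires rule 6, giving over_18.
Round 4 fires rule 4, giving notify_finance.
Closure: {address_verified, citizen, eligible_subsidy, has_dependent, has_valid_id, household_head, identity_verified, income_below_cap, notify_finance, over_18, priority_flag, tax_filed} — 12 facts.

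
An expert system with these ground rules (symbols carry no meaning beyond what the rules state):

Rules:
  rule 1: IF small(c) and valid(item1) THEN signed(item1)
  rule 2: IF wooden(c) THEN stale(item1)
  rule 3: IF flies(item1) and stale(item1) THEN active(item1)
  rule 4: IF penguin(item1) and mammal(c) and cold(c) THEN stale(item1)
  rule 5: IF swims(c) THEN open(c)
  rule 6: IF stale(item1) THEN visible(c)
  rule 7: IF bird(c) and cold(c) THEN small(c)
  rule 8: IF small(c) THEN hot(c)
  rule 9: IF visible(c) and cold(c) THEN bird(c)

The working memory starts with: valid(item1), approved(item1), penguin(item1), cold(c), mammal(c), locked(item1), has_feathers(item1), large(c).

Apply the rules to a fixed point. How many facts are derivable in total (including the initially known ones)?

14

Round 1: rule 4 [IF penguin(item1) and mammal(c) and cold(c) THEN stale(item1)]. New: stale(item1).
Round 2: rule 6 [IF stale(item1) THEN visible(c)]. New: visible(c).
Round 3: rule 9 [IF visible(c) and cold(c) THEN bird(c)]. New: bird(c).
Round 4: rule 7 [IF bird(c) and cold(c) THEN small(c)]. New: small(c).
Round 5: rule 1 [IF small(c) and valid(item1) THEN signed(item1)]; rule 8 [IF small(c) THEN hot(c)]. New: signed(item1), hot(c).
Closure: {approved(item1), bird(c), cold(c), has_feathers(item1), hot(c), large(c), locked(item1), mammal(c), penguin(item1), signed(item1), small(c), stale(item1), valid(item1), visible(c)} — 14 facts.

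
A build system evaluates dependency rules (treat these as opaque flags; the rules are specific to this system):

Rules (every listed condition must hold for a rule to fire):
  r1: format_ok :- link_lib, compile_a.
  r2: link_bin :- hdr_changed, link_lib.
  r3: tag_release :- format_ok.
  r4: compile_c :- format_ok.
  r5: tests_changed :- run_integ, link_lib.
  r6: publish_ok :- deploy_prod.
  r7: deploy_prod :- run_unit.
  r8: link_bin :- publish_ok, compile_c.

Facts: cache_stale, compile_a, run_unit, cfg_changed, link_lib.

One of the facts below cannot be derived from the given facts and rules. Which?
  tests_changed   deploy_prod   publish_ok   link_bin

tests_changed

Round 1: r1 [format_ok :- link_lib, compile_a.]; r7 [deploy_prod :- run_unit.]. Adds format_ok, deploy_prod.
Round 2: r3 [tag_release :- format_ok.]; r4 [compile_c :- format_ok.]; r6 [publish_ok :- deploy_prod.]. Adds tag_release, compile_c, publish_ok.
Round 3: r8 [link_bin :- publish_ok, compile_c.]. Adds link_bin.
Derived: link_bin (round 3), deploy_prod (round 1), publish_ok (round 2). tests_changed never appears in any round.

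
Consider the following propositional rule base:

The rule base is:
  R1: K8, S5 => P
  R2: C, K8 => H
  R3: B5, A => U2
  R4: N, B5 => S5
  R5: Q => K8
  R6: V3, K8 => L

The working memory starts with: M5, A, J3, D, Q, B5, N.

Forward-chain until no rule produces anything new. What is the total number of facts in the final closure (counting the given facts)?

[1] R3 [B5, A => U2]; R4 [N, B5 => S5]; R5 [Q => K8]. ⇒ new: U2, S5, K8.
[2] R1 [K8, S5 => P]. ⇒ new: P.
Closure: {A, B5, D, J3, K8, M5, N, P, Q, S5, U2} — 11 facts.

11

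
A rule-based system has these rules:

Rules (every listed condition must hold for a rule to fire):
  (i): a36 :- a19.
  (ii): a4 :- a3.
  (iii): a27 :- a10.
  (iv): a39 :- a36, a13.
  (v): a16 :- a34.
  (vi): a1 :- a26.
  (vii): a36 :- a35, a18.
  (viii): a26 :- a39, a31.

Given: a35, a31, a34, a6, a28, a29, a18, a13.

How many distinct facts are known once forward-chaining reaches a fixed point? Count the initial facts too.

13

Round 1: (v) [a16 :- a34.]; (vii) [a36 :- a35, a18.]. Adds a16, a36.
Round 2: (iv) [a39 :- a36, a13.]. Adds a39.
Round 3: (viii) [a26 :- a39, a31.]. Adds a26.
Round 4: (vi) [a1 :- a26.]. Adds a1.
Closure: {a1, a13, a16, a18, a26, a28, a29, a31, a34, a35, a36, a39, a6} — 13 facts.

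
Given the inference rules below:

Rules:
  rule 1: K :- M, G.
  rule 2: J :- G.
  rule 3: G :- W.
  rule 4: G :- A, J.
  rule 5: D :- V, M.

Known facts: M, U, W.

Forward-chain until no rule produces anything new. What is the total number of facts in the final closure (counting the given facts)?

Round 1: rule 3 [G :- W.]. New: G.
Round 2: rule 1 [K :- M, G.]; rule 2 [J :- G.]. New: K, J.
Closure: {G, J, K, M, U, W} — 6 facts.

6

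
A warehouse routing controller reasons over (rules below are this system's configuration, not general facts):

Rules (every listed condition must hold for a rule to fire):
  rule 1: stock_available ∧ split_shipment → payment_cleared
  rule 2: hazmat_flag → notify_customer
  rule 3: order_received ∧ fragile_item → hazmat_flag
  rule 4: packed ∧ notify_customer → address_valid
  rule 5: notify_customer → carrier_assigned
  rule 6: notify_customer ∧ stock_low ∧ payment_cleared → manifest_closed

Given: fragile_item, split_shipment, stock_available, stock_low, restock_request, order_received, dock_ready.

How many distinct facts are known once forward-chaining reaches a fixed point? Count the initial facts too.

12

[1] rule 1 [stock_available ∧ split_shipment → payment_cleared]; rule 3 [order_received ∧ fragile_item → hazmat_flag]. ⇒ new: payment_cleared, hazmat_flag.
[2] rule 2 [hazmat_flag → notify_customer]. ⇒ new: notify_customer.
[3] rule 5 [notify_customer → carrier_assigned]; rule 6 [notify_customer ∧ stock_low ∧ payment_cleared → manifest_closed]. ⇒ new: carrier_assigned, manifest_closed.
Closure: {carrier_assigned, dock_ready, fragile_item, hazmat_flag, manifest_closed, notify_customer, order_received, payment_cleared, restock_request, split_shipment, stock_available, stock_low} — 12 facts.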